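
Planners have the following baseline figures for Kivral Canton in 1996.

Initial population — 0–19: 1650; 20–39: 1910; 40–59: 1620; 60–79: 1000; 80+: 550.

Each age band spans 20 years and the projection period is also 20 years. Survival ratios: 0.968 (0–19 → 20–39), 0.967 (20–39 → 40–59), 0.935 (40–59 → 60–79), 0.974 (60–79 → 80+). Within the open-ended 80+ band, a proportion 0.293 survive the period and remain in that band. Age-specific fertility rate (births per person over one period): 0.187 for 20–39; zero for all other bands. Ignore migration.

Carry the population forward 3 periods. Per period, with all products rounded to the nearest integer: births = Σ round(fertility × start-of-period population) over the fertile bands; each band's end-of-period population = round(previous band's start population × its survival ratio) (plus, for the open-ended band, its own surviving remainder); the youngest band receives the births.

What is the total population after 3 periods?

(Groups numbered youngest = 1 to oldest = 5.)
Period 1.
Births: 1910 × 0.187 = 357
Group 2: 1650 × 0.968 = 1597
Group 3: 1910 × 0.967 = 1847
Group 4: 1620 × 0.935 = 1515
Group 5: 1000 × 0.974 + 550 × 0.293 = 974 + 161 = 1135
End of period: [357, 1597, 1847, 1515, 1135]
Period 2.
Births: 1597 × 0.187 = 299
Group 2: 357 × 0.968 = 346
Group 3: 1597 × 0.967 = 1544
Group 4: 1847 × 0.935 = 1727
Group 5: 1515 × 0.974 + 1135 × 0.293 = 1476 + 333 = 1809
End of period: [299, 346, 1544, 1727, 1809]
Period 3.
Births: 346 × 0.187 = 65
Group 2: 299 × 0.968 = 289
Group 3: 346 × 0.967 = 335
Group 4: 1544 × 0.935 = 1444
Group 5: 1727 × 0.974 + 1809 × 0.293 = 1682 + 530 = 2212
End of period: [65, 289, 335, 1444, 2212]
Total after period 3: 65 + 289 + 335 + 1444 + 2212 = 4345

4345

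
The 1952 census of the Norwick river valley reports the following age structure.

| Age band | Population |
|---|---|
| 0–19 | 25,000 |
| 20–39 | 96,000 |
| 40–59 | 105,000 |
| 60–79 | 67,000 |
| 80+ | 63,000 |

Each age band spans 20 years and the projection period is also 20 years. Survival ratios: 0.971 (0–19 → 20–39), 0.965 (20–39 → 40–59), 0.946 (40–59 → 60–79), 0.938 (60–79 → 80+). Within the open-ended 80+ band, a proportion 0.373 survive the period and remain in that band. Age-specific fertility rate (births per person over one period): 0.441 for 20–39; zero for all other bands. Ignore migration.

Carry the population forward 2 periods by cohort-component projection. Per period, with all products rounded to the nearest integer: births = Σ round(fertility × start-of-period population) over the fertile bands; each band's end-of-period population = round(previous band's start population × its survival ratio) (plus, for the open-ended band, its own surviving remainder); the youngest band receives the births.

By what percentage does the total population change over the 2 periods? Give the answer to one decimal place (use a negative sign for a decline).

-19.0

Period 1:
Births: 96000 * 0.441 = 42336
20–39: 25000 * 0.971 = 24275
40–59: 96000 * 0.965 = 92640
60–79: 105000 * 0.946 = 99330
80+: 67000 * 0.938 + 63000 * 0.373 = 62846 + 23499 = 86345
Population now: 0–19=42336, 20–39=24275, 40–59=92640, 60–79=99330, 80+=86345
Period 2:
Births: 24275 * 0.441 = 10705
20–39: 42336 * 0.971 = 41108
40–59: 24275 * 0.965 = 23425
60–79: 92640 * 0.946 = 87637
80+: 99330 * 0.938 + 86345 * 0.373 = 93172 + 32207 = 125379
Population now: 0–19=10705, 20–39=41108, 40–59=23425, 60–79=87637, 80+=125379
Total: 356000 → 288254; change = -67746; percentage change = -19.0%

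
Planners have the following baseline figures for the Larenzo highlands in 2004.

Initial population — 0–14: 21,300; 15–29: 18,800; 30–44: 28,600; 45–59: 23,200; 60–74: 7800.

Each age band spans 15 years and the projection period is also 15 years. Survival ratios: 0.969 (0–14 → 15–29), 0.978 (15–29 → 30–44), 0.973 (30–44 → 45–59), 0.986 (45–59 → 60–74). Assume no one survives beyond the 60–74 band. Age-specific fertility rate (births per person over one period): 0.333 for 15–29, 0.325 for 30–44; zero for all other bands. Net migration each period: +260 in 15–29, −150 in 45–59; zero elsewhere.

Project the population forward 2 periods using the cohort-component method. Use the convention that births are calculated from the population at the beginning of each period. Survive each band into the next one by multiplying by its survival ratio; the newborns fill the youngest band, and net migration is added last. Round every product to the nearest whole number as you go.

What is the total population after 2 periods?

93739

Period 1:
Births: 18800 × 0.333 = 6260  |  28600 × 0.325 = 9295 ⇒ total 15555
15–29: 21300 × 0.969 = 20640
30–44: 18800 × 0.978 = 18386
45–59: 28600 × 0.973 = 27828
60–74: 23200 × 0.986 = 22875
Net migration: 15–29 + 260 → 20900; 45–59 − 150 → 27678
Population now: 0–14=15555, 15–29=20900, 30–44=18386, 45–59=27678, 60–74=22875
Period 2:
Births: 20900 × 0.333 = 6960  |  18386 × 0.325 = 5975 ⇒ total 12935
15–29: 15555 × 0.969 = 15073
30–44: 20900 × 0.978 = 20440
45–59: 18386 × 0.973 = 17890
60–74: 27678 × 0.986 = 27291
Net migration: 15–29 + 260 → 15333; 45–59 − 150 → 17740
Population now: 0–14=12935, 15–29=15333, 30–44=20440, 45–59=17740, 60–74=27291
Total after period 2: 12935 + 15333 + 20440 + 17740 + 27291 = 93739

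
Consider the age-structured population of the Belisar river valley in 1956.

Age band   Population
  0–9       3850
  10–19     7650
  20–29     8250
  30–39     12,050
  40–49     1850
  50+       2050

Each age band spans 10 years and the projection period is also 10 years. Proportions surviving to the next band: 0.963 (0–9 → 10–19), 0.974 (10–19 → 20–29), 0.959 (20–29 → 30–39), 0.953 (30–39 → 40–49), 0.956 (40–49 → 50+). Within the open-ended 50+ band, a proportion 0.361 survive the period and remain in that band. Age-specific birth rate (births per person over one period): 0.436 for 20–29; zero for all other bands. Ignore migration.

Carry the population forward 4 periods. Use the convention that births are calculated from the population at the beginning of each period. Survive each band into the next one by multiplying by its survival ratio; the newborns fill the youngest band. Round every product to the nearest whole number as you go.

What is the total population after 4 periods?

— Period 1 —
Births: 8250 × 0.436 = 3597
10–19: 3850 × 0.963 = 3708
20–29: 7650 × 0.974 = 7451
30–39: 8250 × 0.959 = 7912
40–49: 12050 × 0.953 = 11484
50+: 1850 × 0.956 + 2050 × 0.361 = 1769 + 740 = 2509
Giving 3597 / 3708 / 7451 / 7912 / 11484 / 2509.
— Period 2 —
Births: 7451 × 0.436 = 3249
10–19: 3597 × 0.963 = 3464
20–29: 3708 × 0.974 = 3612
30–39: 7451 × 0.959 = 7146
40–49: 7912 × 0.953 = 7540
50+: 11484 × 0.956 + 2509 × 0.361 = 10979 + 906 = 11885
Giving 3249 / 3464 / 3612 / 7146 / 7540 / 11885.
— Period 3 —
Births: 3612 × 0.436 = 1575
10–19: 3249 × 0.963 = 3129
20–29: 3464 × 0.974 = 3374
30–39: 3612 × 0.959 = 3464
40–49: 7146 × 0.953 = 6810
50+: 7540 × 0.956 + 11885 × 0.361 = 7208 + 4290 = 11498
Giving 1575 / 3129 / 3374 / 3464 / 6810 / 11498.
— Period 4 —
Births: 3374 × 0.436 = 1471
10–19: 1575 × 0.963 = 1517
20–29: 3129 × 0.974 = 3048
30–39: 3374 × 0.959 = 3236
40–49: 3464 × 0.953 = 3301
50+: 6810 × 0.956 + 11498 × 0.361 = 6510 + 4151 = 10661
Giving 1471 / 1517 / 3048 / 3236 / 3301 / 10661.
Total after period 4: 1471 + 1517 + 3048 + 3236 + 3301 + 10661 = 23234

23234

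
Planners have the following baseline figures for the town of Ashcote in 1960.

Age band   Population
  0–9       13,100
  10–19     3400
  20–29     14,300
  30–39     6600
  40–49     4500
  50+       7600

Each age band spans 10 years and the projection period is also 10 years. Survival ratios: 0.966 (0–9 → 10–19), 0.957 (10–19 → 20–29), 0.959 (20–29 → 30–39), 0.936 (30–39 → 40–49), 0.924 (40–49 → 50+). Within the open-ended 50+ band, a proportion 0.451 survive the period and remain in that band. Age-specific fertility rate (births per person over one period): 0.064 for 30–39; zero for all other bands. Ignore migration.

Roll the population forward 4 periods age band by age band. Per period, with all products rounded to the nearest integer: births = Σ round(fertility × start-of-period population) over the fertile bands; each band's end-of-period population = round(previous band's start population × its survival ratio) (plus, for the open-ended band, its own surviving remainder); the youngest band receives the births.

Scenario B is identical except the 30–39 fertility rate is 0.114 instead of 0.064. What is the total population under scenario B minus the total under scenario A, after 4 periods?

(Groups numbered youngest = 1 to oldest = 6.)
Period 1.
Births: 6600 × 0.064 = 422
Group 2: 13100 × 0.966 = 12655
Group 3: 3400 × 0.957 = 3254
Group 4: 14300 × 0.959 = 13714
Group 5: 6600 × 0.936 = 6178
Group 6: 4500 × 0.924 + 7600 × 0.451 = 4158 + 3428 = 7586
End of period: [422, 12655, 3254, 13714, 6178, 7586]
Period 2.
Births: 13714 × 0.064 = 878
Group 2: 422 × 0.966 = 408
Group 3: 12655 × 0.957 = 12111
Group 4: 3254 × 0.959 = 3121
Group 5: 13714 × 0.936 = 12836
Group 6: 6178 × 0.924 + 7586 × 0.451 = 5708 + 3421 = 9129
End of period: [878, 408, 12111, 3121, 12836, 9129]
Period 3.
Births: 3121 × 0.064 = 200
Group 2: 878 × 0.966 = 848
Group 3: 408 × 0.957 = 390
Group 4: 12111 × 0.959 = 11614
Group 5: 3121 × 0.936 = 2921
Group 6: 12836 × 0.924 + 9129 × 0.451 = 11860 + 4117 = 15977
End of period: [200, 848, 390, 11614, 2921, 15977]
Period 4.
Births: 11614 × 0.064 = 743
Group 2: 200 × 0.966 = 193
Group 3: 848 × 0.957 = 812
Group 4: 390 × 0.959 = 374
Group 5: 11614 × 0.936 = 10871
Group 6: 2921 × 0.924 + 15977 × 0.451 = 2699 + 7206 = 9905
End of period: [743, 193, 812, 374, 10871, 9905]
Scenario A total after 4 periods: 22898
Scenario B projection —
Period 1.
Births: 6600 × 0.114 = 752
Group 2: 13100 × 0.966 = 12655
Group 3: 3400 × 0.957 = 3254
Group 4: 14300 × 0.959 = 13714
Group 5: 6600 × 0.936 = 6178
Group 6: 4500 × 0.924 + 7600 × 0.451 = 4158 + 3428 = 7586
End of period: [752, 12655, 3254, 13714, 6178, 7586]
Period 2.
Births: 13714 × 0.114 = 1563
Group 2: 752 × 0.966 = 726
Group 3: 12655 × 0.957 = 12111
Group 4: 3254 × 0.959 = 3121
Group 5: 13714 × 0.936 = 12836
Group 6: 6178 × 0.924 + 7586 × 0.451 = 5708 + 3421 = 9129
End of period: [1563, 726, 12111, 3121, 12836, 9129]
Period 3.
Births: 3121 × 0.114 = 356
Group 2: 1563 × 0.966 = 1510
Group 3: 726 × 0.957 = 695
Group 4: 12111 × 0.959 = 11614
Group 5: 3121 × 0.936 = 2921
Group 6: 12836 × 0.924 + 9129 × 0.451 = 11860 + 4117 = 15977
End of period: [356, 1510, 695, 11614, 2921, 15977]
Period 4.
Births: 11614 × 0.114 = 1324
Group 2: 356 × 0.966 = 344
Group 3: 1510 × 0.957 = 1445
Group 4: 695 × 0.959 = 667
Group 5: 11614 × 0.936 = 10871
Group 6: 2921 × 0.924 + 15977 × 0.451 = 2699 + 7206 = 9905
End of period: [1324, 344, 1445, 667, 10871, 9905]
Scenario B total after 4 periods: 24556
Difference B − A = 24556 − 22898 = 1658

1658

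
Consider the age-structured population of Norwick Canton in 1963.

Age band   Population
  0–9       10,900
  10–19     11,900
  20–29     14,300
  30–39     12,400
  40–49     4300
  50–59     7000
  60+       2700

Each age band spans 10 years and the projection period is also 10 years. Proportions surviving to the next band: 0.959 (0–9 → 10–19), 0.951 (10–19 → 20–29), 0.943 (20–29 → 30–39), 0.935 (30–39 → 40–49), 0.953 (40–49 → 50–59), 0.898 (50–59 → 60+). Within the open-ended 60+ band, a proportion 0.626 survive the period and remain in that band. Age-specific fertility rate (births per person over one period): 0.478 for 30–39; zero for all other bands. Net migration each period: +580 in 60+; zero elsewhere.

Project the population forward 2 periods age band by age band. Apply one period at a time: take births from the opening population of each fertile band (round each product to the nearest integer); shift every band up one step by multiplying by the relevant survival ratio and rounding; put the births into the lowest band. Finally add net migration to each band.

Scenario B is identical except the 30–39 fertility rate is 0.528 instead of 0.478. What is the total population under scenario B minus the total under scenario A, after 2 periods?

Call the groups 1 to 7, youngest first.
Period 1.
Births: 12400 × 0.478 = 5927
Group 2: 10900 × 0.959 = 10453
Group 3: 11900 × 0.951 = 11317
Group 4: 14300 × 0.943 = 13485
Group 5: 12400 × 0.935 = 11594
Group 6: 4300 × 0.953 = 4098
Group 7: 7000 × 0.898 + 2700 × 0.626 = 6286 + 1690 = 7976
Net migration: Group 7 + 580 → 8556
End of period: [5927, 10453, 11317, 13485, 11594, 4098, 8556]
Period 2.
Births: 13485 × 0.478 = 6446
Group 2: 5927 × 0.959 = 5684
Group 3: 10453 × 0.951 = 9941
Group 4: 11317 × 0.943 = 10672
Group 5: 13485 × 0.935 = 12608
Group 6: 11594 × 0.953 = 11049
Group 7: 4098 × 0.898 + 8556 × 0.626 = 3680 + 5356 = 9036
Net migration: Group 7 + 580 → 9616
End of period: [6446, 5684, 9941, 10672, 12608, 11049, 9616]
Scenario A total after 2 periods: 66016
Scenario B projection —
Period 1.
Births: 12400 × 0.528 = 6547
Group 2: 10900 × 0.959 = 10453
Group 3: 11900 × 0.951 = 11317
Group 4: 14300 × 0.943 = 13485
Group 5: 12400 × 0.935 = 11594
Group 6: 4300 × 0.953 = 4098
Group 7: 7000 × 0.898 + 2700 × 0.626 = 6286 + 1690 = 7976
Net migration: Group 7 + 580 → 8556
End of period: [6547, 10453, 11317, 13485, 11594, 4098, 8556]
Period 2.
Births: 13485 × 0.528 = 7120
Group 2: 6547 × 0.959 = 6279
Group 3: 10453 × 0.951 = 9941
Group 4: 11317 × 0.943 = 10672
Group 5: 13485 × 0.935 = 12608
Group 6: 11594 × 0.953 = 11049
Group 7: 4098 × 0.898 + 8556 × 0.626 = 3680 + 5356 = 9036
Net migration: Group 7 + 580 → 9616
End of period: [7120, 6279, 9941, 10672, 12608, 11049, 9616]
Scenario B total after 2 periods: 67285
Difference B − A = 67285 − 66016 = 1269

1269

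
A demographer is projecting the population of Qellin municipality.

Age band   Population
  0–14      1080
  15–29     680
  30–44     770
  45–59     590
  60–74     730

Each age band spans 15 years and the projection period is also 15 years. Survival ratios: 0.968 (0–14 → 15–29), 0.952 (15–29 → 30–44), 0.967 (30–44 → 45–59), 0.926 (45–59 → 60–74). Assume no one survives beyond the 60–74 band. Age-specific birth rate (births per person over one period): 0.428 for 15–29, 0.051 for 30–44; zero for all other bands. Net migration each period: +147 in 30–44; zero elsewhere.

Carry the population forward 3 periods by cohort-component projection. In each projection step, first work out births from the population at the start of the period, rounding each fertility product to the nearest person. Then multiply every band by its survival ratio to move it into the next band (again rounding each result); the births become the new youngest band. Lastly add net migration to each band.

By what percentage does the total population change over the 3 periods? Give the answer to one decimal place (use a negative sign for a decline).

Period 1:
Births: 680 × 0.428 = 291  |  770 × 0.051 = 39 → 330
15–29: 1080 × 0.968 = 1045
30–44: 680 × 0.952 = 647
45–59: 770 × 0.967 = 745
60–74: 590 × 0.926 = 546
Net migration: 30–44 + 147 → 794
Giving 330 / 1045 / 794 / 745 / 546.
Period 2:
Births: 1045 × 0.428 = 447  |  794 × 0.051 = 40 → 487
15–29: 330 × 0.968 = 319
30–44: 1045 × 0.952 = 995
45–59: 794 × 0.967 = 768
60–74: 745 × 0.926 = 690
Net migration: 30–44 + 147 → 1142
Giving 487 / 319 / 1142 / 768 / 690.
Period 3:
Births: 319 × 0.428 = 137  |  1142 × 0.051 = 58 → 195
15–29: 487 × 0.968 = 471
30–44: 319 × 0.952 = 304
45–59: 1142 × 0.967 = 1104
60–74: 768 × 0.926 = 711
Net migration: 30–44 + 147 → 451
Giving 195 / 471 / 451 / 1104 / 711.
Total: 3850 → 2932; change = -918; percentage change = -23.8%

-23.8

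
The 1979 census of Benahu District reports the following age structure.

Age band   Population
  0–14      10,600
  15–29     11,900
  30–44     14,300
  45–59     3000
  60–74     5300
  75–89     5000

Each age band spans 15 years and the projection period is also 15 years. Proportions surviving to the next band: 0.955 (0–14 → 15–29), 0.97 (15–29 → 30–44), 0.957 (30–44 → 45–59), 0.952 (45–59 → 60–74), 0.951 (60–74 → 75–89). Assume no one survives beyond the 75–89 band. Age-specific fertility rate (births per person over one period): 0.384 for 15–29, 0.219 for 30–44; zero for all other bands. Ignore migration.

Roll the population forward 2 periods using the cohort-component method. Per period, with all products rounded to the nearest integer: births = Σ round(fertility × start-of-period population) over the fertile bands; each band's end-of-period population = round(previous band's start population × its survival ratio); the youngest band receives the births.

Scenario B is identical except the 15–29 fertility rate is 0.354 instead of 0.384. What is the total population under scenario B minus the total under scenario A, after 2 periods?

-644

Let band 1 be 0–14 through band 6 = 75–89.
[period 1]
Births: 11900 × 0.384 = 4570 ; 14300 × 0.219 = 3132 ⇒ total 7702
Band 2: 10600 × 0.955 = 10123
Band 3: 11900 × 0.97 = 11543
Band 4: 14300 × 0.957 = 13685
Band 5: 3000 × 0.952 = 2856
Band 6: 5300 × 0.951 = 5040
→ [7702, 10123, 11543, 13685, 2856, 5040]
[period 2]
Births: 10123 × 0.384 = 3887 ; 11543 × 0.219 = 2528 ⇒ total 6415
Band 2: 7702 × 0.955 = 7355
Band 3: 10123 × 0.97 = 9819
Band 4: 11543 × 0.957 = 11047
Band 5: 13685 × 0.952 = 13028
Band 6: 2856 × 0.951 = 2716
→ [6415, 7355, 9819, 11047, 13028, 2716]
Scenario A total after 2 periods: 50380
Scenario B projection —
[period 1]
Births: 11900 × 0.354 = 4213 ; 14300 × 0.219 = 3132 ⇒ total 7345
Band 2: 10600 × 0.955 = 10123
Band 3: 11900 × 0.97 = 11543
Band 4: 14300 × 0.957 = 13685
Band 5: 3000 × 0.952 = 2856
Band 6: 5300 × 0.951 = 5040
→ [7345, 10123, 11543, 13685, 2856, 5040]
[period 2]
Births: 10123 × 0.354 = 3584 ; 11543 × 0.219 = 2528 ⇒ total 6112
Band 2: 7345 × 0.955 = 7014
Band 3: 10123 × 0.97 = 9819
Band 4: 11543 × 0.957 = 11047
Band 5: 13685 × 0.952 = 13028
Band 6: 2856 × 0.951 = 2716
→ [6112, 7014, 9819, 11047, 13028, 2716]
Scenario B total after 2 periods: 49736
Difference B − A = 49736 − 50380 = -644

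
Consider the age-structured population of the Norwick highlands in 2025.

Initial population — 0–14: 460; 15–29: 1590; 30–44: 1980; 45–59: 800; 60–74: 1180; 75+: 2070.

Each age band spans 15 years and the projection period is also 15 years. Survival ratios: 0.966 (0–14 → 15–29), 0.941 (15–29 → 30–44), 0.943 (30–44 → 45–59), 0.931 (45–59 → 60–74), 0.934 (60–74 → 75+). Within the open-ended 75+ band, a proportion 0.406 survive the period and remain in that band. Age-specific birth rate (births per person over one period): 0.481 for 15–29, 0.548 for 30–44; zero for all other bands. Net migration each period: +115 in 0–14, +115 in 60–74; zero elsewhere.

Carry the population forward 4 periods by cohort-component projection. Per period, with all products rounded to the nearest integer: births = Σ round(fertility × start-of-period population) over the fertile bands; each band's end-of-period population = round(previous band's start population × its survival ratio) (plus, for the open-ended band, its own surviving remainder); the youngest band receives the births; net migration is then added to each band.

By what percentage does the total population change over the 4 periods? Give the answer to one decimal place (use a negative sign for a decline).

3.4

Numbering the groups 1..6 from youngest to oldest:
After projecting period 1:
Births: 1590 × 0.481 = 765  |  1980 × 0.548 = 1085 — total 1850
Group 2: 460 × 0.966 = 444
Group 3: 1590 × 0.941 = 1496
Group 4: 1980 × 0.943 = 1867
Group 5: 800 × 0.931 = 745
Group 6: 1180 × 0.934 + 2070 × 0.406 = 1102 + 840 = 1942
Net migration: Group 1 + 115 → 1965; Group 5 + 115 → 860
End of period: [1965, 444, 1496, 1867, 860, 1942]
After projecting period 2:
Births: 444 × 0.481 = 214  |  1496 × 0.548 = 820 — total 1034
Group 2: 1965 × 0.966 = 1898
Group 3: 444 × 0.941 = 418
Group 4: 1496 × 0.943 = 1411
Group 5: 1867 × 0.931 = 1738
Group 6: 860 × 0.934 + 1942 × 0.406 = 803 + 788 = 1591
Net migration: Group 1 + 115 → 1149; Group 5 + 115 → 1853
End of period: [1149, 1898, 418, 1411, 1853, 1591]
After projecting period 3:
Births: 1898 × 0.481 = 913  |  418 × 0.548 = 229 — total 1142
Group 2: 1149 × 0.966 = 1110
Group 3: 1898 × 0.941 = 1786
Group 4: 418 × 0.943 = 394
Group 5: 1411 × 0.931 = 1314
Group 6: 1853 × 0.934 + 1591 × 0.406 = 1731 + 646 = 2377
Net migration: Group 1 + 115 → 1257; Group 5 + 115 → 1429
End of period: [1257, 1110, 1786, 394, 1429, 2377]
After projecting period 4:
Births: 1110 × 0.481 = 534  |  1786 × 0.548 = 979 — total 1513
Group 2: 1257 × 0.966 = 1214
Group 3: 1110 × 0.941 = 1045
Group 4: 1786 × 0.943 = 1684
Group 5: 394 × 0.931 = 367
Group 6: 1429 × 0.934 + 2377 × 0.406 = 1335 + 965 = 2300
Net migration: Group 1 + 115 → 1628; Group 5 + 115 → 482
End of period: [1628, 1214, 1045, 1684, 482, 2300]
Total: 8080 → 8353; change = 273; percentage change = 3.4%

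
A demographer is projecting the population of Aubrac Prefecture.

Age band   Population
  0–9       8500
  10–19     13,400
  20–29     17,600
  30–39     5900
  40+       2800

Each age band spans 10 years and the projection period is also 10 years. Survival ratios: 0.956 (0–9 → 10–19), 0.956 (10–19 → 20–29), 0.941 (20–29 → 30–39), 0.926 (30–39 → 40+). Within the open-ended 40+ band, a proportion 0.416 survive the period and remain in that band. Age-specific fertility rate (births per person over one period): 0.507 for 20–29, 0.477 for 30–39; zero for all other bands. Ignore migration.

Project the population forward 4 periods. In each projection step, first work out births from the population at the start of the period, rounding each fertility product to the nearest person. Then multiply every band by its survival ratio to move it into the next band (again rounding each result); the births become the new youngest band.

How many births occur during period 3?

Let group 1 be 0–9 through group 5 = 40+.
After projecting period 1:
Births: 17600 × 0.507 = 8923 ; 5900 × 0.477 = 2814 — total 11737
Group 2: 8500 × 0.956 = 8126
Group 3: 13400 × 0.956 = 12810
Group 4: 17600 × 0.941 = 16562
Group 5: 5900 × 0.926 + 2800 × 0.416 = 5463 + 1165 = 6628
→ [11737, 8126, 12810, 16562, 6628]
After projecting period 2:
Births: 12810 × 0.507 = 6495 ; 16562 × 0.477 = 7900 — total 14395
Group 2: 11737 × 0.956 = 11221
Group 3: 8126 × 0.956 = 7768
Group 4: 12810 × 0.941 = 12054
Group 5: 16562 × 0.926 + 6628 × 0.416 = 15336 + 2757 = 18093
→ [14395, 11221, 7768, 12054, 18093]
After projecting period 3:
Births: 7768 × 0.507 = 3938 ; 12054 × 0.477 = 5750 — total 9688
Group 2: 14395 × 0.956 = 13762
Group 3: 11221 × 0.956 = 10727
Group 4: 7768 × 0.941 = 7310
Group 5: 12054 × 0.926 + 18093 × 0.416 = 11162 + 7527 = 18689
→ [9688, 13762, 10727, 7310, 18689]

9688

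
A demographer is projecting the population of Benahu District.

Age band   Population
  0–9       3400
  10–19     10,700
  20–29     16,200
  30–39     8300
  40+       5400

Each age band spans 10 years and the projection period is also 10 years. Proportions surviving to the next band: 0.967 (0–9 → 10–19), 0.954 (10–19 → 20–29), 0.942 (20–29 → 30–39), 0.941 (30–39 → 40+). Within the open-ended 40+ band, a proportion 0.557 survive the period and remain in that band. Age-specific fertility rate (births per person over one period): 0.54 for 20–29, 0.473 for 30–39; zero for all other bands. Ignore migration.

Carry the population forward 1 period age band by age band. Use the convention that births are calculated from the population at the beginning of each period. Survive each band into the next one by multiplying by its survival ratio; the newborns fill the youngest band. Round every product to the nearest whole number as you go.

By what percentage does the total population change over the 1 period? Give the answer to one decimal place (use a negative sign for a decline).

Period 1.
Births: 16200 × 0.54 = 8748, 8300 × 0.473 = 3926 → 12674
10–19: 3400 × 0.967 = 3288
20–29: 10700 × 0.954 = 10208
30–39: 16200 × 0.942 = 15260
40+: 8300 × 0.941 + 5400 × 0.557 = 7810 + 3008 = 10818
→ [12674, 3288, 10208, 15260, 10818]
Total: 44000 → 52248; change = 8248; percentage change = 18.7%

18.7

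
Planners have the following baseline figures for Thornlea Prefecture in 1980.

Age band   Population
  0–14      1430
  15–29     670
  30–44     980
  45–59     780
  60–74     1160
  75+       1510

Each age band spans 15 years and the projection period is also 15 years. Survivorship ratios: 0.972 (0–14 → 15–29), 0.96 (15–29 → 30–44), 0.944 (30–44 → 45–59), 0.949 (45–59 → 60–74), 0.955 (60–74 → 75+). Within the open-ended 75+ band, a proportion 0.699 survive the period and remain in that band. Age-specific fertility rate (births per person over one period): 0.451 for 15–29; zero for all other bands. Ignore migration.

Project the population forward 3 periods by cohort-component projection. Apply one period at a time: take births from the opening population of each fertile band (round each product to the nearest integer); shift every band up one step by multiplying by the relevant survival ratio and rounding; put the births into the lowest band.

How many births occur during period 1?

302

(Bands numbered youngest = 1 to oldest = 6.)
Period 1.
Births: 670 × 0.451 = 302
Band 2: 1430 × 0.972 = 1390
Band 3: 670 × 0.96 = 643
Band 4: 980 × 0.944 = 925
Band 5: 780 × 0.949 = 740
Band 6: 1160 × 0.955 + 1510 × 0.699 = 1108 + 1055 = 2163
Giving 302 / 1390 / 643 / 925 / 740 / 2163.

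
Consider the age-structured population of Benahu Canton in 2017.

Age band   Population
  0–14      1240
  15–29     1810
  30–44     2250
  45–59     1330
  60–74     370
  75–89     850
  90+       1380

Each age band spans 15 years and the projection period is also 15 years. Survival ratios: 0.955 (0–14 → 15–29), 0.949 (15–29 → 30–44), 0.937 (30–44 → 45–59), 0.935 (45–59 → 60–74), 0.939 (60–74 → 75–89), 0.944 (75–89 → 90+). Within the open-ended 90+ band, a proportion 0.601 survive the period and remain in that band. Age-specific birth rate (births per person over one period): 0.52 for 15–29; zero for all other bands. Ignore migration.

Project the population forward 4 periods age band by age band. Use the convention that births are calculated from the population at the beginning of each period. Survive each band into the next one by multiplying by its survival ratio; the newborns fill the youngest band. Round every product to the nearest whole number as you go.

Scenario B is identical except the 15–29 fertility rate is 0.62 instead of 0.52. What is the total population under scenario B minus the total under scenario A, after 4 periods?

579

[period 1]
Births: 1810 × 0.52 = 941
15–29: 1240 × 0.955 = 1184
30–44: 1810 × 0.949 = 1718
45–59: 2250 × 0.937 = 2108
60–74: 1330 × 0.935 = 1244
75–89: 370 × 0.939 = 347
90+: 850 × 0.944 + 1380 × 0.601 = 802 + 829 = 1631
Giving 941 / 1184 / 1718 / 2108 / 1244 / 347 / 1631.
[period 2]
Births: 1184 × 0.52 = 616
15–29: 941 × 0.955 = 899
30–44: 1184 × 0.949 = 1124
45–59: 1718 × 0.937 = 1610
60–74: 2108 × 0.935 = 1971
75–89: 1244 × 0.939 = 1168
90+: 347 × 0.944 + 1631 × 0.601 = 328 + 980 = 1308
Giving 616 / 899 / 1124 / 1610 / 1971 / 1168 / 1308.
[period 3]
Births: 899 × 0.52 = 467
15–29: 616 × 0.955 = 588
30–44: 899 × 0.949 = 853
45–59: 1124 × 0.937 = 1053
60–74: 1610 × 0.935 = 1505
75–89: 1971 × 0.939 = 1851
90+: 1168 × 0.944 + 1308 × 0.601 = 1103 + 786 = 1889
Giving 467 / 588 / 853 / 1053 / 1505 / 1851 / 1889.
[period 4]
Births: 588 × 0.52 = 306
15–29: 467 × 0.955 = 446
30–44: 588 × 0.949 = 558
45–59: 853 × 0.937 = 799
60–74: 1053 × 0.935 = 985
75–89: 1505 × 0.939 = 1413
90+: 1851 × 0.944 + 1889 × 0.601 = 1747 + 1135 = 2882
Giving 306 / 446 / 558 / 799 / 985 / 1413 / 2882.
Scenario A total after 4 periods: 7389
Scenario B projection —
[period 1]
Births: 1810 × 0.62 = 1122
15–29: 1240 × 0.955 = 1184
30–44: 1810 × 0.949 = 1718
45–59: 2250 × 0.937 = 2108
60–74: 1330 × 0.935 = 1244
75–89: 370 × 0.939 = 347
90+: 850 × 0.944 + 1380 × 0.601 = 802 + 829 = 1631
Giving 1122 / 1184 / 1718 / 2108 / 1244 / 347 / 1631.
[period 2]
Births: 1184 × 0.62 = 734
15–29: 1122 × 0.955 = 1072
30–44: 1184 × 0.949 = 1124
45–59: 1718 × 0.937 = 1610
60–74: 2108 × 0.935 = 1971
75–89: 1244 × 0.939 = 1168
90+: 347 × 0.944 + 1631 × 0.601 = 328 + 980 = 1308
Giving 734 / 1072 / 1124 / 1610 / 1971 / 1168 / 1308.
[period 3]
Births: 1072 × 0.62 = 665
15–29: 734 × 0.955 = 701
30–44: 1072 × 0.949 = 1017
45–59: 1124 × 0.937 = 1053
60–74: 1610 × 0.935 = 1505
75–89: 1971 × 0.939 = 1851
90+: 1168 × 0.944 + 1308 × 0.601 = 1103 + 786 = 1889
Giving 665 / 701 / 1017 / 1053 / 1505 / 1851 / 1889.
[period 4]
Births: 701 × 0.62 = 435
15–29: 665 × 0.955 = 635
30–44: 701 × 0.949 = 665
45–59: 1017 × 0.937 = 953
60–74: 1053 × 0.935 = 985
75–89: 1505 × 0.939 = 1413
90+: 1851 × 0.944 + 1889 × 0.601 = 1747 + 1135 = 2882
Giving 435 / 635 / 665 / 953 / 985 / 1413 / 2882.
Scenario B total after 4 periods: 7968
Difference B − A = 7968 − 7389 = 579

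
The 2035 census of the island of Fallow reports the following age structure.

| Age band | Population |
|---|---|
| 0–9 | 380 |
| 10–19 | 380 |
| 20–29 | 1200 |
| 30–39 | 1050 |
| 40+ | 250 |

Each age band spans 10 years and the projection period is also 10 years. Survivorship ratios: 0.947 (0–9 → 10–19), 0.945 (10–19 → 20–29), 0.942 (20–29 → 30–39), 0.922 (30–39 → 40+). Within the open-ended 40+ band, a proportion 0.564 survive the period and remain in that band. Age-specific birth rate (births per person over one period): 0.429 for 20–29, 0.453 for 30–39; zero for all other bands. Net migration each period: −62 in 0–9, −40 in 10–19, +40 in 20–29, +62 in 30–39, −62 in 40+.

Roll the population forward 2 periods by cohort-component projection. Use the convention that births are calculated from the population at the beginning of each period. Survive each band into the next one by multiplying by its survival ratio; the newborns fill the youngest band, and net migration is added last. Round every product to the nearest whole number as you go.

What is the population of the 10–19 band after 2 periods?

840

Period 1:
Births: 1200 * 0.429 = 515 ; 1050 * 0.453 = 476 — total 991
10–19: 380 * 0.947 = 360
20–29: 380 * 0.945 = 359
30–39: 1200 * 0.942 = 1130
40+: 1050 * 0.922 + 250 * 0.564 = 968 + 141 = 1109
Net migration: 0–9 − 62 → 929; 10–19 − 40 → 320; 20–29 + 40 → 399; 30–39 + 62 → 1192; 40+ − 62 → 1047
Giving 929 / 320 / 399 / 1192 / 1047.
Period 2:
Births: 399 * 0.429 = 171 ; 1192 * 0.453 = 540 — total 711
10–19: 929 * 0.947 = 880
20–29: 320 * 0.945 = 302
30–39: 399 * 0.942 = 376
40+: 1192 * 0.922 + 1047 * 0.564 = 1099 + 591 = 1690
Net migration: 0–9 − 62 → 649; 10–19 − 40 → 840; 20–29 + 40 → 342; 30–39 + 62 → 438; 40+ − 62 → 1628
Giving 649 / 840 / 342 / 438 / 1628.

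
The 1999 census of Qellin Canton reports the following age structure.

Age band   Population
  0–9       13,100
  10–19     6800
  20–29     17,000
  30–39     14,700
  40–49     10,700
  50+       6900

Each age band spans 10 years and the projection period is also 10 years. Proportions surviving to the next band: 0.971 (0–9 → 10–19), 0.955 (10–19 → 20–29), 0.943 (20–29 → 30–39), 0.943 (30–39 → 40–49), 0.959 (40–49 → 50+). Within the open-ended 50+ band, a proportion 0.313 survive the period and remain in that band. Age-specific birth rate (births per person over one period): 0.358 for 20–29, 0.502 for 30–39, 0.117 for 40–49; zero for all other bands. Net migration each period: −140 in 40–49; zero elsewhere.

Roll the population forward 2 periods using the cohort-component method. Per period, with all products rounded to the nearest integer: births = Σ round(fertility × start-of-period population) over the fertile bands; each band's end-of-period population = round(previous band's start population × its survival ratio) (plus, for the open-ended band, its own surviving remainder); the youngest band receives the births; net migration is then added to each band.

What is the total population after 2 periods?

Period 1:
Births: 17000 * 0.358 = 6086 ; 14700 * 0.502 = 7379 ; 10700 * 0.117 = 1252 → 14717
10–19: 13100 * 0.971 = 12720
20–29: 6800 * 0.955 = 6494
30–39: 17000 * 0.943 = 16031
40–49: 14700 * 0.943 = 13862
50+: 10700 * 0.959 + 6900 * 0.313 = 10261 + 2160 = 12421
Net migration: 40–49 − 140 → 13722
End of period: [14717, 12720, 6494, 16031, 13722, 12421]
Period 2:
Births: 6494 * 0.358 = 2325 ; 16031 * 0.502 = 8048 ; 13722 * 0.117 = 1605 → 11978
10–19: 14717 * 0.971 = 14290
20–29: 12720 * 0.955 = 12148
30–39: 6494 * 0.943 = 6124
40–49: 16031 * 0.943 = 15117
50+: 13722 * 0.959 + 12421 * 0.313 = 13159 + 3888 = 17047
Net migration: 40–49 − 140 → 14977
End of period: [11978, 14290, 12148, 6124, 14977, 17047]
Total after period 2: 11978 + 14290 + 12148 + 6124 + 14977 + 17047 = 76564

76564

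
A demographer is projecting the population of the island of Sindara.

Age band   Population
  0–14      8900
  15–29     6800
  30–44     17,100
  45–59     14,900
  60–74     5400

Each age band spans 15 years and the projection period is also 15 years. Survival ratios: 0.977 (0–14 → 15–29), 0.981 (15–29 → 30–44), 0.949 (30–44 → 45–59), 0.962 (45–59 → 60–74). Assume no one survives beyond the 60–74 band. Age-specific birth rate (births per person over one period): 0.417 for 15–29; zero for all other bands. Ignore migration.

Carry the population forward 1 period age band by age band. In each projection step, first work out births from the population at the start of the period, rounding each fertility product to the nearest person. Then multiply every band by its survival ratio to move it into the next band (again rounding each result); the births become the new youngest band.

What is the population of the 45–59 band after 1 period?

16228

(Groups numbered youngest = 1 to oldest = 5.)
— Period 1 —
Births: 6800 * 0.417 = 2836
Group 2: 8900 * 0.977 = 8695
Group 3: 6800 * 0.981 = 6671
Group 4: 17100 * 0.949 = 16228
Group 5: 14900 * 0.962 = 14334
→ [2836, 8695, 6671, 16228, 14334]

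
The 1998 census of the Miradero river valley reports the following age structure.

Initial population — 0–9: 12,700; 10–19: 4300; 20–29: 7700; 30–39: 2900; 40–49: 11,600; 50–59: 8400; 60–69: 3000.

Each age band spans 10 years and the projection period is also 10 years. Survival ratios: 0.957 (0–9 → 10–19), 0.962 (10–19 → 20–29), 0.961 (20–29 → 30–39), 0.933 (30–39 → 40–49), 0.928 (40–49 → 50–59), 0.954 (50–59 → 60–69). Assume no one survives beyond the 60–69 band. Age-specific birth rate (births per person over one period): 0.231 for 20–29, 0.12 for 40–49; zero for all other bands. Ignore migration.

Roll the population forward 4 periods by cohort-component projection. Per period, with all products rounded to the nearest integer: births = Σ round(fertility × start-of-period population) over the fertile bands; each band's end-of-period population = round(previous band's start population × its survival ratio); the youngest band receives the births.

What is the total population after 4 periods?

28520

Period 1.
Births: 7700 × 0.231 = 1779 ; 11600 × 0.12 = 1392 ⇒ total 3171
10–19: 12700 × 0.957 = 12154
20–29: 4300 × 0.962 = 4137
30–39: 7700 × 0.961 = 7400
40–49: 2900 × 0.933 = 2706
50–59: 11600 × 0.928 = 10765
60–69: 8400 × 0.954 = 8014
End of period: [3171, 12154, 4137, 7400, 2706, 10765, 8014]
Period 2.
Births: 4137 × 0.231 = 956 ; 2706 × 0.12 = 325 ⇒ total 1281
10–19: 3171 × 0.957 = 3035
20–29: 12154 × 0.962 = 11692
30–39: 4137 × 0.961 = 3976
40–49: 7400 × 0.933 = 6904
50–59: 2706 × 0.928 = 2511
60–69: 10765 × 0.954 = 10270
End of period: [1281, 3035, 11692, 3976, 6904, 2511, 10270]
Period 3.
Births: 11692 × 0.231 = 2701 ; 6904 × 0.12 = 828 ⇒ total 3529
10–19: 1281 × 0.957 = 1226
20–29: 3035 × 0.962 = 2920
30–39: 11692 × 0.961 = 11236
40–49: 3976 × 0.933 = 3710
50–59: 6904 × 0.928 = 6407
60–69: 2511 × 0.954 = 2395
End of period: [3529, 1226, 2920, 11236, 3710, 6407, 2395]
Period 4.
Births: 2920 × 0.231 = 675 ; 3710 × 0.12 = 445 ⇒ total 1120
10–19: 3529 × 0.957 = 3377
20–29: 1226 × 0.962 = 1179
30–39: 2920 × 0.961 = 2806
40–49: 11236 × 0.933 = 10483
50–59: 3710 × 0.928 = 3443
60–69: 6407 × 0.954 = 6112
End of period: [1120, 3377, 1179, 2806, 10483, 3443, 6112]
Total after period 4: 1120 + 3377 + 1179 + 2806 + 10483 + 3443 + 6112 = 28520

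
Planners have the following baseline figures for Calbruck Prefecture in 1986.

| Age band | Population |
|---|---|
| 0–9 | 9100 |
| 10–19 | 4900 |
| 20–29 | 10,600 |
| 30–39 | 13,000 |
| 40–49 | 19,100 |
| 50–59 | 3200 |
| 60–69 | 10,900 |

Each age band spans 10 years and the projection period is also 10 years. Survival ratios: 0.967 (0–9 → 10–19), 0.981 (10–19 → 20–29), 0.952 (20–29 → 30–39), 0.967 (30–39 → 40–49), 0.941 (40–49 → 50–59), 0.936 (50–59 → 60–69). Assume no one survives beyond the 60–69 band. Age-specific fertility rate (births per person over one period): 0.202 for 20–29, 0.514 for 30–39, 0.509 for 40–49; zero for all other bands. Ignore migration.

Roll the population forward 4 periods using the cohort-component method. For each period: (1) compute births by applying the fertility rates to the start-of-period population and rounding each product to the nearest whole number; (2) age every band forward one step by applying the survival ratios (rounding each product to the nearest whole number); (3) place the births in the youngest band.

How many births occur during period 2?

12557

Period 1:
Births: 10600 * 0.202 = 2141  |  13000 * 0.514 = 6682  |  19100 * 0.509 = 9722 — total 18545
10–19: 9100 * 0.967 = 8800
20–29: 4900 * 0.981 = 4807
30–39: 10600 * 0.952 = 10091
40–49: 13000 * 0.967 = 12571
50–59: 19100 * 0.941 = 17973
60–69: 3200 * 0.936 = 2995
End of period: [18545, 8800, 4807, 10091, 12571, 17973, 2995]
Period 2:
Births: 4807 * 0.202 = 971  |  10091 * 0.514 = 5187  |  12571 * 0.509 = 6399 — total 12557
10–19: 18545 * 0.967 = 17933
20–29: 8800 * 0.981 = 8633
30–39: 4807 * 0.952 = 4576
40–49: 10091 * 0.967 = 9758
50–59: 12571 * 0.941 = 11829
60–69: 17973 * 0.936 = 16823
End of period: [12557, 17933, 8633, 4576, 9758, 11829, 16823]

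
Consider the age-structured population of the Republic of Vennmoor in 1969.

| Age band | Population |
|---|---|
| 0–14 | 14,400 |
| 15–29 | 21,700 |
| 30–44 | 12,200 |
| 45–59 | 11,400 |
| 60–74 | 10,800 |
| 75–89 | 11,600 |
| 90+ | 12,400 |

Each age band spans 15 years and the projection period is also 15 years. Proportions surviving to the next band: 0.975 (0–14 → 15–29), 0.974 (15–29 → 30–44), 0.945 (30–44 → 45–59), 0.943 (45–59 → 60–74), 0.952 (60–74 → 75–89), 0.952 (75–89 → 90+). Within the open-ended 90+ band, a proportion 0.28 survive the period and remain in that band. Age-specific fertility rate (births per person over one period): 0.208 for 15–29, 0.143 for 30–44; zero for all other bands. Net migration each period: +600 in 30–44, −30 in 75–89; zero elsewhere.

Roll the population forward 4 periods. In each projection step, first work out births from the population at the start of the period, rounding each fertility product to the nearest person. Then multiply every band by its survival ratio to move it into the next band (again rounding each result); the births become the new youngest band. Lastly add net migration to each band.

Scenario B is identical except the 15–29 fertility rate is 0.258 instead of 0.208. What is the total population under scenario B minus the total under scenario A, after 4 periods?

2822

(Bands numbered youngest = 1 to oldest = 7.)
Period 1:
Births: 21700 × 0.208 = 4514 ; 12200 × 0.143 = 1745 → total 6259
Band 2: 14400 × 0.975 = 14040
Band 3: 21700 × 0.974 = 21136
Band 4: 12200 × 0.945 = 11529
Band 5: 11400 × 0.943 = 10750
Band 6: 10800 × 0.952 = 10282
Band 7: 11600 × 0.952 + 12400 × 0.28 = 11043 + 3472 = 14515
Net migration: Band 3 + 600 → 21736; Band 6 − 30 → 10252
End of period: [6259, 14040, 21736, 11529, 10750, 10252, 14515]
Period 2:
Births: 14040 × 0.208 = 2920 ; 21736 × 0.143 = 3108 → total 6028
Band 2: 6259 × 0.975 = 6103
Band 3: 14040 × 0.974 = 13675
Band 4: 21736 × 0.945 = 20541
Band 5: 11529 × 0.943 = 10872
Band 6: 10750 × 0.952 = 10234
Band 7: 10252 × 0.952 + 14515 × 0.28 = 9760 + 4064 = 13824
Net migration: Band 3 + 600 → 14275; Band 6 − 30 → 10204
End of period: [6028, 6103, 14275, 20541, 10872, 10204, 13824]
Period 3:
Births: 6103 × 0.208 = 1269 ; 14275 × 0.143 = 2041 → total 3310
Band 2: 6028 × 0.975 = 5877
Band 3: 6103 × 0.974 = 5944
Band 4: 14275 × 0.945 = 13490
Band 5: 20541 × 0.943 = 19370
Band 6: 10872 × 0.952 = 10350
Band 7: 10204 × 0.952 + 13824 × 0.28 = 9714 + 3871 = 13585
Net migration: Band 3 + 600 → 6544; Band 6 − 30 → 10320
End of period: [3310, 5877, 6544, 13490, 19370, 10320, 13585]
Period 4:
Births: 5877 × 0.208 = 1222 ; 6544 × 0.143 = 936 → total 2158
Band 2: 3310 × 0.975 = 3227
Band 3: 5877 × 0.974 = 5724
Band 4: 6544 × 0.945 = 6184
Band 5: 13490 × 0.943 = 12721
Band 6: 19370 × 0.952 = 18440
Band 7: 10320 × 0.952 + 13585 × 0.28 = 9825 + 3804 = 13629
Net migration: Band 3 + 600 → 6324; Band 6 − 30 → 18410
End of period: [2158, 3227, 6324, 6184, 12721, 18410, 13629]
Scenario A total after 4 periods: 62653
Scenario B projection —
Period 1:
Births: 21700 × 0.258 = 5599 ; 12200 × 0.143 = 1745 → total 7344
Band 2: 14400 × 0.975 = 14040
Band 3: 21700 × 0.974 = 21136
Band 4: 12200 × 0.945 = 11529
Band 5: 11400 × 0.943 = 10750
Band 6: 10800 × 0.952 = 10282
Band 7: 11600 × 0.952 + 12400 × 0.28 = 11043 + 3472 = 14515
Net migration: Band 3 + 600 → 21736; Band 6 − 30 → 10252
End of period: [7344, 14040, 21736, 11529, 10750, 10252, 14515]
Period 2:
Births: 14040 × 0.258 = 3622 ; 21736 × 0.143 = 3108 → total 6730
Band 2: 7344 × 0.975 = 7160
Band 3: 14040 × 0.974 = 13675
Band 4: 21736 × 0.945 = 20541
Band 5: 11529 × 0.943 = 10872
Band 6: 10750 × 0.952 = 10234
Band 7: 10252 × 0.952 + 14515 × 0.28 = 9760 + 4064 = 13824
Net migration: Band 3 + 600 → 14275; Band 6 − 30 → 10204
End of period: [6730, 7160, 14275, 20541, 10872, 10204, 13824]
Period 3:
Births: 7160 × 0.258 = 1847 ; 14275 × 0.143 = 2041 → total 3888
Band 2: 6730 × 0.975 = 6562
Band 3: 7160 × 0.974 = 6974
Band 4: 14275 × 0.945 = 13490
Band 5: 20541 × 0.943 = 19370
Band 6: 10872 × 0.952 = 10350
Band 7: 10204 × 0.952 + 13824 × 0.28 = 9714 + 3871 = 13585
Net migration: Band 3 + 600 → 7574; Band 6 − 30 → 10320
End of period: [3888, 6562, 7574, 13490, 19370, 10320, 13585]
Period 4:
Births: 6562 × 0.258 = 1693 ; 7574 × 0.143 = 1083 → total 2776
Band 2: 3888 × 0.975 = 3791
Band 3: 6562 × 0.974 = 6391
Band 4: 7574 × 0.945 = 7157
Band 5: 13490 × 0.943 = 12721
Band 6: 19370 × 0.952 = 18440
Band 7: 10320 × 0.952 + 13585 × 0.28 = 9825 + 3804 = 13629
Net migration: Band 3 + 600 → 6991; Band 6 − 30 → 18410
End of period: [2776, 3791, 6991, 7157, 12721, 18410, 13629]
Scenario B total after 4 periods: 65475
Difference B − A = 65475 − 62653 = 2822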